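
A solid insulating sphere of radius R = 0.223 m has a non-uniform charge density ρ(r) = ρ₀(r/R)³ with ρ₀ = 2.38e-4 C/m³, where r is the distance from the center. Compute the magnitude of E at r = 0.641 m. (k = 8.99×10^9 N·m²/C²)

1.21×10^5 V/m

Take a concentric spherical Gaussian surface of radius r = 0.641 m (r > R, all charge enclosed).
Q_enc = 4π ∫₀^R ρ₀(r'/R)^3 r'² dr' = 4πρ₀R³/6 = 5.528×10^-6 C.
Gauss's law: E·4πr² = Q_enc/ε₀.
E = k|Q_enc|/r² = (8.99×10^9)(5.528e-6)/(0.641)² = 1.21×10^5 N/C.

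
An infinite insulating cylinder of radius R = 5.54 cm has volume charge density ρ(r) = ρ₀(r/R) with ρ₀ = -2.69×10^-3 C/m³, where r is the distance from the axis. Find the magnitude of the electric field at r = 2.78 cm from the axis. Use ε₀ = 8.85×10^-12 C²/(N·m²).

Choose a coaxial cylinder of radius r = 2.78 cm (arbitrary length L) as the Gaussian surface (r < R).
λ_enc = ∫₀^r ρ(r')·2πr' dr' = (2πρ₀/R)·r^3/3 = -2.185×10^-6 C/m.
Applying ∮E·dA = Q_enc/ε₀ with the end caps contributing no flux:
E = |λ_enc|/(2πε₀r) = (2.185×10^-6)/(2π·8.85×10^-12·0.0278) = 1.41×10^6 N/C.

E = 1.41e6 N/C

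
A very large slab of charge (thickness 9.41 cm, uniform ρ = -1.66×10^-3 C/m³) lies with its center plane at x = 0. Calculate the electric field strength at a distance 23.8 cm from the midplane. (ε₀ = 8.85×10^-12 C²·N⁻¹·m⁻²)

|E| = 8.83e6 V/m

The point |x| = 23.8 cm lies outside the slab (half-thickness 0.04705 m). A symmetric pillbox spanning the full slab encloses Q_enc = ρ·d·A.
Flux = 2EA ⇒ E = |ρ|d/(2ε₀), independent of distance outside.
E = (1.66e-3)(0.0941)/(2·8.85×10^-12) = 8.83×10^6 N/C.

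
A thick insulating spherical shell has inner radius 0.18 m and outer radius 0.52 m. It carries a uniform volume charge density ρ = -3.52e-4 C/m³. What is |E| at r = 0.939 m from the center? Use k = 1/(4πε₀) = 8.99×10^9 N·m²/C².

Use a concentric Gaussian sphere at r = 0.939 m (r > 0.52 m, enclosing the whole shell).
Q_enc = ρ·(4π/3)(b³ − a³) = (-3.52×10^-4)·(4π/3)·((0.52)³ − (0.18)³) = -1.987×10^-4 C.
Since E is radial and uniform over the Gaussian sphere, Φ = E·4πr² = Q_enc/ε₀.
E = k|Q_enc|/r² = (8.99×10^9)(1.987×10^-4)/(0.939)² = 2.03×10^6 N/C.

2.03×10^6 N/C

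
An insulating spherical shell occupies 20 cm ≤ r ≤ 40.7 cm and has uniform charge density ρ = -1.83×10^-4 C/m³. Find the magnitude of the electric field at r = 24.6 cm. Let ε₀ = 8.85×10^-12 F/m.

|E| = 7.84×10^5 V/m

By spherical symmetry E is radial; choose a Gaussian sphere of radius r = 24.6 cm (within the shell material, 20 cm < r < 40.7 cm).
Only the shell between 20 cm and r is enclosed: Q_enc = ρ·(4π/3)(r³ − a³) = (-1.83×10^-4)·(4π/3)·((0.246)³ − (0.2)³) = -5.279×10^-6 C.
Applying ∮E·dA = Q_enc/ε₀ with Φ = E(4πr²):
E = |Q_enc|/(4πε₀r²) = (5.279e-6)/(4π·8.85×10^-12·(0.246)²) = 7.84×10^5 N/C.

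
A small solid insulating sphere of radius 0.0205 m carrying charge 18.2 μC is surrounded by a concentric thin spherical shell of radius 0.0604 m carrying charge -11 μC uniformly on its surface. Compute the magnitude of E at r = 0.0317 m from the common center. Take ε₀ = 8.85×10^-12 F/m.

E = 1.63×10^8 N/C

Take a concentric spherical Gaussian surface of radius r = 0.0317 m (between the bodies, 0.0205 m < r < 0.0604 m).
The shell at 0.0604 m lies outside the Gaussian surface, so Q_enc = 18.2 μC = 1.82×10^-5 C.
Applying ∮E·dA = Q_enc/ε₀ with Φ = E(4πr²):
E = |Q_enc|/(4πε₀r²) = (1.82×10^-5)/(4π·8.85×10^-12·(0.0317)²) = 1.63e8 N/C.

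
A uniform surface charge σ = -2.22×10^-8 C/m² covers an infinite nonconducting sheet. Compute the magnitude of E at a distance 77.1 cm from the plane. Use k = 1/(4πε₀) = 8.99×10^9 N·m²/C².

|E| = 1.25×10^3 N/C

Choose a cylindrical pillbox piercing the sheet, end faces (area A) parallel to it.
Flux Φ = 2EA and Q_enc = σA, so 2EA = σA/ε₀ ⇒ E = |σ|/(2ε₀), independent of distance.
E = 2πk|σ| = 2π(8.99×10^9)(2.22×10^-8) = 1.25×10^3 N/C.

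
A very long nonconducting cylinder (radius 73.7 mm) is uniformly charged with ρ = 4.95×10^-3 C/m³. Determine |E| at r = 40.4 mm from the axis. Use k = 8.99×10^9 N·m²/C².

E ≈ 1.13×10^7 V/m

Choose a coaxial cylinder of radius r = 40.4 mm (arbitrary length L) as the Gaussian surface (r < R).
Charge inside radius r per length L is ρ·πr²·L, so λ_enc = ρπr² = 2.538×10^-5 C/m.
By Gauss's law (flux through the curved wall only), E·2πrL = λ_enc L/ε₀.
E = 2k|λ_enc|/r = 2(8.99×10^9)(2.538e-5)/(0.0404) = 1.13×10^7 N/C.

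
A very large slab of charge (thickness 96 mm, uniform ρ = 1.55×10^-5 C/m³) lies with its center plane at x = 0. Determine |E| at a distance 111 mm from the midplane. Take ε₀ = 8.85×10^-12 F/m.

E = 8.41×10^4 N/C

The point |x| = 111 mm lies outside the slab (half-thickness 0.048 m). A symmetric pillbox spanning the full slab encloses Q_enc = ρ·d·A.
Flux = 2EA ⇒ E = |ρ|d/(2ε₀), independent of distance outside.
E = (1.55e-5)(0.096)/(2·8.85×10^-12) = 8.41×10^4 N/C.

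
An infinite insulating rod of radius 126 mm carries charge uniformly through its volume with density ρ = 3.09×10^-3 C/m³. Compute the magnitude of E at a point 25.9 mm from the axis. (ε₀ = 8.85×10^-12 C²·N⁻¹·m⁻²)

Take a coaxial cylindrical Gaussian surface of radius r = 25.9 mm and length L (r < R).
Charge inside radius r per length L is ρ·πr²·L, so λ_enc = ρπr² = 6.512×10^-6 C/m.
By Gauss's law (flux through the curved wall only), E·2πrL = λ_enc L/ε₀.
E = |λ_enc|/(2πε₀r) = (6.512×10^-6)/(2π·8.85×10^-12·0.0259) = 4.52e6 N/C.

|E| ≈ 4.52×10^6 N/C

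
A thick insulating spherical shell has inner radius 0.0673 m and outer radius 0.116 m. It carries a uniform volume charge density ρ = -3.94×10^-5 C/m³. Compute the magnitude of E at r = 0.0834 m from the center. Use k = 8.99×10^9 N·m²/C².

Take a concentric spherical Gaussian surface of radius r = 0.0834 m (within the shell material, 0.0673 m < r < 0.116 m).
Enclosed charge is the volume from a to r: Q_enc = (4π/3)ρ(r³ − a³) = -4.543e-8 C.
Gauss's law: E·4πr² = Q_enc/ε₀.
E = k|Q_enc|/r² = (8.99×10^9)(4.543×10^-8)/(0.0834)² = 5.87×10^4 N/C.

|E| = 5.87×10^4 N/C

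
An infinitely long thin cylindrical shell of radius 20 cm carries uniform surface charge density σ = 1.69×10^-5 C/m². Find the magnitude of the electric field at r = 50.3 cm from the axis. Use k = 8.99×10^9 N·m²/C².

By cylindrical symmetry E is radial; use a coaxial Gaussian cylinder of radius 50.3 cm and length L (r > 20 cm).
The whole shell is enclosed: λ_enc = σ·2πR = (1.69e-5)·2π·(0.2) = 2.124×10^-5 C/m.
By Gauss's law (flux through the curved wall only), E·2πrL = λ_enc L/ε₀.
E = 2k|λ_enc|/r = 2(8.99×10^9)(2.124e-5)/(0.503) = 7.59×10^5 N/C.

7.59e5 V/m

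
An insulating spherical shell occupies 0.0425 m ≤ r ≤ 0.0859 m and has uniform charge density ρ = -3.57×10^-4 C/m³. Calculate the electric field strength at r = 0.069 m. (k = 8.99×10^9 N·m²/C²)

|E| ≈ 7.11×10^5 N/C

Use a concentric Gaussian sphere at r = 0.069 m (within the shell material, 0.0425 m < r < 0.0859 m).
Enclosed charge is the volume from a to r: Q_enc = (4π/3)ρ(r³ − a³) = -3.765×10^-7 C.
Since E is radial and uniform over the Gaussian sphere, Φ = E·4πr² = Q_enc/ε₀.
E = k|Q_enc|/r² = (8.99×10^9)(3.765×10^-7)/(0.069)² = 7.11×10^5 N/C.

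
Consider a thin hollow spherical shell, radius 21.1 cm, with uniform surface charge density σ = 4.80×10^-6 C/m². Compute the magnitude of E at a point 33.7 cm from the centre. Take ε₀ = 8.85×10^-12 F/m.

2.13×10^5 N/C

By spherical symmetry E is radial; choose a Gaussian sphere of radius r = 33.7 cm (r > 21.1 cm).
The entire shell is enclosed: Q_enc = σ·4πR² = (4.80×10^-6)·4π·(0.211)² = 2.685×10^-6 C.
Applying ∮E·dA = Q_enc/ε₀ with Φ = E(4πr²):
E = |Q_enc|/(4πε₀r²) = (2.685×10^-6)/(4π·8.85×10^-12·(0.337)²) = 2.13×10^5 N/C.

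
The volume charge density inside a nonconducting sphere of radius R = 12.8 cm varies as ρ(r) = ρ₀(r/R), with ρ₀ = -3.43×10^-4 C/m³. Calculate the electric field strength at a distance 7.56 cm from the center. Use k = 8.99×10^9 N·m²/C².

Use a concentric Gaussian sphere at r = 7.56 cm (r < R).
Integrate the density: Q_enc = 4π ∫₀^r ρ₀(r'/R)^1 r'² dr' = 4πρ₀ r^4/(4·R) = -2.75×10^-7 C.
Applying ∮E·dA = Q_enc/ε₀ with Φ = E(4πr²):
E = k|Q_enc|/r² = (8.99×10^9)(2.75×10^-7)/(0.0756)² = 4.33×10^5 N/C.

E ≈ 4.33×10^5 V/m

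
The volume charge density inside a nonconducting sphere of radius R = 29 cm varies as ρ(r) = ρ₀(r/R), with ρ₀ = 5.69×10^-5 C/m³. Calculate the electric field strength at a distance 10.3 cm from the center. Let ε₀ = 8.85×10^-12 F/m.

|E| ≈ 5.88e4 N/C

Symmetry ⇒ E = E(r) r̂. Gaussian sphere of radius r = 10.3 cm (r < R).
Q_enc = ∫₀^r ρ(r')·4πr'² dr' = (4πρ₀/R) ∫₀^r r'^3 dr' = 4πρ₀ r^4/(4·R) = 6.938×10^-8 C.
Since E is radial and uniform over the Gaussian sphere, Φ = E·4πr² = Q_enc/ε₀.
E = |Q_enc|/(4πε₀r²) = (6.938e-8)/(4π·8.85×10^-12·(0.103)²) = 5.88×10^4 N/C.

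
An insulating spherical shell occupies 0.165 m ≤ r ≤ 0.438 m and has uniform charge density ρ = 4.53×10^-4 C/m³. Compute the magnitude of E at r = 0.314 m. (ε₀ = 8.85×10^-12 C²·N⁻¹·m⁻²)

|E| ≈ 4.58e6 V/m

Use a concentric Gaussian sphere at r = 0.314 m (within the shell material, 0.165 m < r < 0.438 m).
Enclosed charge is the volume from a to r: Q_enc = (4π/3)ρ(r³ − a³) = 5.022e-5 C.
Since E is radial and uniform over the Gaussian sphere, Φ = E·4πr² = Q_enc/ε₀.
E = |Q_enc|/(4πε₀r²) = (5.022×10^-5)/(4π·8.85×10^-12·(0.314)²) = 4.58×10^6 N/C.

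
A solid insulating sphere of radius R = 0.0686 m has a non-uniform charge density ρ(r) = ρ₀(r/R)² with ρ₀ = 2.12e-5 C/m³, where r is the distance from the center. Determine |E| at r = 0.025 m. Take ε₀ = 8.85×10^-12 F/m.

By spherical symmetry E is radial; choose a Gaussian sphere of radius r = 0.025 m (r < R).
Integrate the density: Q_enc = 4π ∫₀^r ρ₀(r'/R)^2 r'² dr' = 4πρ₀ r^5/(5·R²) = 1.106×10^-10 C.
Gauss's law: E·4πr² = Q_enc/ε₀.
E = |Q_enc|/(4πε₀r²) = (1.106e-10)/(4π·8.85×10^-12·(0.025)²) = 1.59e3 N/C.

|E| ≈ 1.59×10^3 V/m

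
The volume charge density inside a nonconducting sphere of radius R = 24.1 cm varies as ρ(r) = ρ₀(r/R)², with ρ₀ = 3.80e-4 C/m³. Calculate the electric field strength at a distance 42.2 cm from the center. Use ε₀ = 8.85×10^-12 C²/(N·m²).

E = 6.75×10^5 V/m

Symmetry ⇒ E = E(r) r̂. Gaussian sphere of radius r = 42.2 cm (r > R, all charge enclosed).
Q_enc = 4π ∫₀^R ρ₀(r'/R)^2 r'² dr' = 4πρ₀R³/5 = 1.337×10^-5 C.
By Gauss's law, ∮E·dA = E·4πr² = Q_enc/ε₀.
E = |Q_enc|/(4πε₀r²) = (1.337×10^-5)/(4π·8.85×10^-12·(0.422)²) = 6.75×10^5 N/C.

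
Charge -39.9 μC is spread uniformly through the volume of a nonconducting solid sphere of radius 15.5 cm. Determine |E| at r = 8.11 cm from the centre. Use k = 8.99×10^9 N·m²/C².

|E| ≈ 7.81e6 V/m

By spherical symmetry E is radial; choose a Gaussian sphere of radius r = 8.11 cm (r < R).
For a uniform sphere the enclosed fraction is (r/R)³, so Q_enc = (-39.9 μC)(0.0811/0.155)³ = -5.715e-6 C.
Applying ∮E·dA = Q_enc/ε₀ with Φ = E(4πr²):
E = k|Q_enc|/r² = (8.99×10^9)(5.715×10^-6)/(0.0811)² = 7.81e6 N/C.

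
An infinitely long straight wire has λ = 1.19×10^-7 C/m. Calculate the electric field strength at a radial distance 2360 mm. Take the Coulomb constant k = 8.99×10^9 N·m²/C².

Coaxial Gaussian cylinder, radius r = 2360 mm, length L.
Q_enc = λL, so λ_enc = 1.19e-7 C/m.
Applying ∮E·dA = Q_enc/ε₀ with the end caps contributing no flux:
E = 2k|λ_enc|/r = 2(8.99×10^9)(1.19×10^-7)/(2.36) = 907 N/C.

|E| ≈ 907 N/C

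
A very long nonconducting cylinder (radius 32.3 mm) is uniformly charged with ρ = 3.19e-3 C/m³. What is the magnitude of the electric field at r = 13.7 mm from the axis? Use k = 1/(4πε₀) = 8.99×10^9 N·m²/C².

Choose a coaxial cylinder of radius r = 13.7 mm (arbitrary length L) as the Gaussian surface (r < R).
Enclosed charge per unit length: λ_enc = ρ·πr² = (3.19e-3)π(0.0137)² = 1.881×10^-6 C/m.
Since E is radial and uniform over the curved surface, Φ = E·2πrL = Q_enc/ε₀ = λ_enc L/ε₀.
E = 2k|λ_enc|/r = 2(8.99×10^9)(1.881e-6)/(0.0137) = 2.47e6 N/C.

2.47×10^6 N/C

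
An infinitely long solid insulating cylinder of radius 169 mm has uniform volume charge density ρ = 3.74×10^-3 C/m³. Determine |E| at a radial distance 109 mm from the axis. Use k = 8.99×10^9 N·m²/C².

Choose a coaxial cylinder of radius r = 109 mm (arbitrary length L) as the Gaussian surface (r < R).
Enclosed charge per unit length: λ_enc = ρ·πr² = (3.74×10^-3)π(0.109)² = 1.396e-4 C/m.
Applying ∮E·dA = Q_enc/ε₀ with the end caps contributing no flux:
E = 2k|λ_enc|/r = 2(8.99×10^9)(1.396e-4)/(0.109) = 2.30×10^7 N/C.

2.30×10^7 V/m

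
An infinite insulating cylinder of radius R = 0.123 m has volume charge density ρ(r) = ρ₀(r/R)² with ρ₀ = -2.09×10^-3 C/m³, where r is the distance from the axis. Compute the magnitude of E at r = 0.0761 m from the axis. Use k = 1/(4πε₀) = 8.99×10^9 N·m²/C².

|E| ≈ 1.72e6 N/C

By cylindrical symmetry E is radial; use a coaxial Gaussian cylinder of radius 0.0761 m and length L (r < R).
λ_enc = ∫₀^r ρ(r')·2πr' dr' = (2πρ₀/R²)·r^4/4 = -7.278×10^-6 C/m.
By Gauss's law (flux through the curved wall only), E·2πrL = λ_enc L/ε₀.
E = 2k|λ_enc|/r = 2(8.99×10^9)(7.278×10^-6)/(0.0761) = 1.72×10^6 N/C.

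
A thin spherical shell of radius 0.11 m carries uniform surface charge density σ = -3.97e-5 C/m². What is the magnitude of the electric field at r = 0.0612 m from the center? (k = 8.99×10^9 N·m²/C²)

E = 0

Symmetry ⇒ E = E(r) r̂. Gaussian sphere of radius r = 0.0612 m (inside the shell, r < 0.11 m).
No charge lies within this surface, so Q_enc = 0 and Gauss's law gives E·4πr² = 0 ⇒ E = 0.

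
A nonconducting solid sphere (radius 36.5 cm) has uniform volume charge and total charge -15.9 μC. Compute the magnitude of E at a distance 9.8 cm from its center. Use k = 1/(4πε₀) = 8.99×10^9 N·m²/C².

E ≈ 2.88e5 N/C

By spherical symmetry E is radial; choose a Gaussian sphere of radius r = 9.8 cm (r < R).
Only the charge within r is enclosed: Q_enc = Q·(r/R)³ = (-15.9 μC)·(9.8 cm/36.5 cm)³ = -3.077×10^-7 C.
Gauss's law: E·4πr² = Q_enc/ε₀.
E = k|Q_enc|/r² = (8.99×10^9)(3.077e-7)/(0.098)² = 2.88×10^5 N/C.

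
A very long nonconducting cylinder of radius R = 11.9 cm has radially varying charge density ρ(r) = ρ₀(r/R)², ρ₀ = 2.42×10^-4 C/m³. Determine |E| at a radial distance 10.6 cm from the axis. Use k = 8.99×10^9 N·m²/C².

E ≈ 5.75e5 V/m

By cylindrical symmetry E is radial; use a coaxial Gaussian cylinder of radius 10.6 cm and length L (r < R).
Integrating ρ over the cross-section to radius r: λ_enc = (2πρ₀/R²) ∫₀^r r'^3 dr' = 2πρ₀ r^4/(4·R²) = 3.389×10^-6 C/m.
Applying ∮E·dA = Q_enc/ε₀ with the end caps contributing no flux:
E = 2k|λ_enc|/r = 2(8.99×10^9)(3.389×10^-6)/(0.106) = 5.75×10^5 N/C.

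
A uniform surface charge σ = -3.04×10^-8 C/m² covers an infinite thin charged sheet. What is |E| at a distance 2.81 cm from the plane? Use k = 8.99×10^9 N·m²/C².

By planar symmetry E is perpendicular to the sheet and uniform; use a Gaussian pillbox with flat faces of area A on each side of the sheet.
Only the two end caps contribute flux: Φ = 2EA. With Q_enc = σA, Gauss's law gives E = |σ|/(2ε₀).
E = 2πk|σ| = 2π(8.99×10^9)(3.04×10^-8) = 1.72×10^3 N/C.

|E| ≈ 1.72×10^3 N/C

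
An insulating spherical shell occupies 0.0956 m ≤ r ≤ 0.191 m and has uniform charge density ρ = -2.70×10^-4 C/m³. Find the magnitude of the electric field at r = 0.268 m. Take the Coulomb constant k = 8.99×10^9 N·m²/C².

Use a concentric Gaussian sphere at r = 0.268 m (r > 0.191 m, enclosing the whole shell).
Q_enc = ρ·(4π/3)(b³ − a³) = (-2.70×10^-4)·(4π/3)·((0.191)³ − (0.0956)³) = -6.892×10^-6 C.
By Gauss's law, ∮E·dA = E·4πr² = Q_enc/ε₀.
E = k|Q_enc|/r² = (8.99×10^9)(6.892e-6)/(0.268)² = 8.63×10^5 N/C.

8.63×10^5 N/C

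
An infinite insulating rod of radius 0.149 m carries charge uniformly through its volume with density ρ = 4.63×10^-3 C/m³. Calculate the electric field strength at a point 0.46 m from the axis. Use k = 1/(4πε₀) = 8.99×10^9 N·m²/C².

E = 1.26e7 V/m

Take a coaxial cylindrical Gaussian surface of radius r = 0.46 m and length L (r > 0.149 m, full cross-section enclosed).
λ_enc = ρ·πR² = (4.63×10^-3)π(0.149)² = 3.229e-4 C/m.
Applying ∮E·dA = Q_enc/ε₀ with the end caps contributing no flux:
E = 2k|λ_enc|/r = 2(8.99×10^9)(3.229×10^-4)/(0.46) = 1.26×10^7 N/C.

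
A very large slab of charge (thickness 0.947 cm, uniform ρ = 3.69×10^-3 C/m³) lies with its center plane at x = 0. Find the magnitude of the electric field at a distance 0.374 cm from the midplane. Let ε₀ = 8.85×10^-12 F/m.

By symmetry E is perpendicular to the slab. A Gaussian pillbox from −0.374 cm to +0.374 cm (face area A) lies entirely within the slab.
Q_enc = ρ·(2x)·A and flux = 2EA, so 2EA = 2ρxA/ε₀ ⇒ E = |ρ|x/ε₀.
E = (3.69×10^-3)(0.00374)/(8.85×10^-12) = 1.56e6 N/C.

|E| ≈ 1.56×10^6 V/m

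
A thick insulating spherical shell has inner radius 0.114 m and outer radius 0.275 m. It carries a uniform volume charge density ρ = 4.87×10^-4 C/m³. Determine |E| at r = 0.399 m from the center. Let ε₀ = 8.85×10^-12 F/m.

Use a concentric Gaussian sphere at r = 0.399 m (r > 0.275 m, enclosing the whole shell).
Q_enc = ρ·(4π/3)(b³ − a³) = (4.87×10^-4)·(4π/3)·((0.275)³ − (0.114)³) = 3.94×10^-5 C.
Gauss's law: E·4πr² = Q_enc/ε₀.
E = |Q_enc|/(4πε₀r²) = (3.94×10^-5)/(4π·8.85×10^-12·(0.399)²) = 2.23×10^6 N/C.

2.23e6 V/m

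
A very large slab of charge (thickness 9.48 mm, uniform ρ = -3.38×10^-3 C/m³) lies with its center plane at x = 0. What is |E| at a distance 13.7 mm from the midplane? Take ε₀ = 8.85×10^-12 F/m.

The point |x| = 13.7 mm lies outside the slab (half-thickness 0.00474 m). A symmetric pillbox spanning the full slab encloses Q_enc = ρ·d·A.
Flux = 2EA ⇒ E = |ρ|d/(2ε₀), independent of distance outside.
E = (3.38×10^-3)(0.00948)/(2·8.85×10^-12) = 1.81×10^6 N/C.

1.81×10^6 N/C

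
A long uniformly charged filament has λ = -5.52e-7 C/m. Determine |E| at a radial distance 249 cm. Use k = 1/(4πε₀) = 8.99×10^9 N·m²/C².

3.99×10^3 N/C

Take a coaxial cylindrical Gaussian surface of radius r = 249 cm and length L.
Q_enc = λL, so λ_enc = -5.52×10^-7 C/m.
Since E is radial and uniform over the curved surface, Φ = E·2πrL = Q_enc/ε₀ = λ_enc L/ε₀.
E = 2k|λ_enc|/r = 2(8.99×10^9)(5.52×10^-7)/(2.49) = 3.99e3 N/C.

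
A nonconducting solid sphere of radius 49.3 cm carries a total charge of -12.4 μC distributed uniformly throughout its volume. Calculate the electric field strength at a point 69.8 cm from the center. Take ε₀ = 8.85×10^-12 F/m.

2.29×10^5 N/C

Use a concentric Gaussian sphere at r = 69.8 cm (r > R, so the entire charge is enclosed).
Q_enc = -12.4 μC = -1.24e-5 C.
Applying ∮E·dA = Q_enc/ε₀ with Φ = E(4πr²):
E = |Q_enc|/(4πε₀r²) = (1.24e-5)/(4π·8.85×10^-12·(0.698)²) = 2.29e5 N/C.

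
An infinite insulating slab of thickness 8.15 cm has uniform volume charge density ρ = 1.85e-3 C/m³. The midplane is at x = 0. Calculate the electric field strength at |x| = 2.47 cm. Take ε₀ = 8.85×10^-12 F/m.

E = 5.16e6 N/C

By symmetry E is perpendicular to the slab. A Gaussian pillbox from −2.47 cm to +2.47 cm (face area A) lies entirely within the slab.
Q_enc = ρ·(2x)·A and flux = 2EA, so 2EA = 2ρxA/ε₀ ⇒ E = |ρ|x/ε₀.
E = (1.85×10^-3)(0.0247)/(8.85×10^-12) = 5.16e6 N/C.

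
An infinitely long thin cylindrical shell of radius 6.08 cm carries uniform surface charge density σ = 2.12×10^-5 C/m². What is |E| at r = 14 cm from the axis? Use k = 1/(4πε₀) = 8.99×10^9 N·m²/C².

Coaxial Gaussian cylinder, radius r = 14 cm, length L (r > 6.08 cm).
The whole shell is enclosed: λ_enc = σ·2πR = (2.12×10^-5)·2π·(0.0608) = 8.099e-6 C/m.
Gauss's law: E·2πrL = λ_enc L/ε₀.
E = 2k|λ_enc|/r = 2(8.99×10^9)(8.099×10^-6)/(0.14) = 1.04×10^6 N/C.

E ≈ 1.04×10^6 V/m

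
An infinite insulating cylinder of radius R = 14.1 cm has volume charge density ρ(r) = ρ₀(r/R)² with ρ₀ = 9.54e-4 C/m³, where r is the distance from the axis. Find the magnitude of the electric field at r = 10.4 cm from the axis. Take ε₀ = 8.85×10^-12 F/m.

By cylindrical symmetry E is radial; use a coaxial Gaussian cylinder of radius 10.4 cm and length L (r < R).
λ_enc = ∫₀^r ρ(r')·2πr' dr' = (2πρ₀/R²)·r^4/4 = 8.818e-6 C/m.
By Gauss's law (flux through the curved wall only), E·2πrL = λ_enc L/ε₀.
E = |λ_enc|/(2πε₀r) = (8.818×10^-6)/(2π·8.85×10^-12·0.104) = 1.52×10^6 N/C.

|E| = 1.52×10^6 N/C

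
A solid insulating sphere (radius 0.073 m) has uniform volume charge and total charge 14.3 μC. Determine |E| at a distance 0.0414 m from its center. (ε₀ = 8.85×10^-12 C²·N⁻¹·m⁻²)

E ≈ 1.37×10^7 N/C

By spherical symmetry E is radial; choose a Gaussian sphere of radius r = 0.0414 m (r < R).
For a uniform sphere the enclosed fraction is (r/R)³, so Q_enc = (14.3 μC)(0.0414/0.073)³ = 2.608×10^-6 C.
Gauss's law: E·4πr² = Q_enc/ε₀.
E = |Q_enc|/(4πε₀r²) = (2.608×10^-6)/(4π·8.85×10^-12·(0.0414)²) = 1.37×10^7 N/C.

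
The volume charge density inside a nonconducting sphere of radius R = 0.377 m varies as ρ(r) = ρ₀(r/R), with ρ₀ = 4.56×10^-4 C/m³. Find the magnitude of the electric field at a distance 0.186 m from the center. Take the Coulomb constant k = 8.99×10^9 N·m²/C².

1.18×10^6 V/m

Take a concentric spherical Gaussian surface of radius r = 0.186 m (r < R).
Integrate the density: Q_enc = 4π ∫₀^r ρ₀(r'/R)^1 r'² dr' = 4πρ₀ r^4/(4·R) = 4.548×10^-6 C.
By Gauss's law, ∮E·dA = E·4πr² = Q_enc/ε₀.
E = k|Q_enc|/r² = (8.99×10^9)(4.548×10^-6)/(0.186)² = 1.18×10^6 N/C.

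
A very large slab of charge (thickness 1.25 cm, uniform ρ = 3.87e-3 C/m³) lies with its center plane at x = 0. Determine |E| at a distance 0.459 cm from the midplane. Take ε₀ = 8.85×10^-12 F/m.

By symmetry E is perpendicular to the slab. A Gaussian pillbox from −0.459 cm to +0.459 cm (face area A) lies entirely within the slab.
Q_enc = ρ·(2x)·A and flux = 2EA, so 2EA = 2ρxA/ε₀ ⇒ E = |ρ|x/ε₀.
E = (3.87e-3)(0.00459)/(8.85×10^-12) = 2.01×10^6 N/C.

E = 2.01e6 N/C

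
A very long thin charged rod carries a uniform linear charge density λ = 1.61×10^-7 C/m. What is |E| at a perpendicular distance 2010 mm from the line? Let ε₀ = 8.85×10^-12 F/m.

Take a coaxial cylindrical Gaussian surface of radius r = 2010 mm and length L.
Q_enc = λL, so λ_enc = 1.61×10^-7 C/m.
Applying ∮E·dA = Q_enc/ε₀ with the end caps contributing no flux:
E = |λ_enc|/(2πε₀r) = (1.61e-7)/(2π·8.85×10^-12·2.01) = 1.44×10^3 N/C.

E ≈ 1.44×10^3 N/C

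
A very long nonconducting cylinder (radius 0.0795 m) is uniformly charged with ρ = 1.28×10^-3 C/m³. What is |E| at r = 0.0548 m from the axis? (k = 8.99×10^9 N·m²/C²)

E = 3.96×10^6 N/C

By cylindrical symmetry E is radial; use a coaxial Gaussian cylinder of radius 0.0548 m and length L (r < R).
Enclosed charge per unit length: λ_enc = ρ·πr² = (1.28e-3)π(0.0548)² = 1.208e-5 C/m.
By Gauss's law (flux through the curved wall only), E·2πrL = λ_enc L/ε₀.
E = 2k|λ_enc|/r = 2(8.99×10^9)(1.208×10^-5)/(0.0548) = 3.96×10^6 N/C.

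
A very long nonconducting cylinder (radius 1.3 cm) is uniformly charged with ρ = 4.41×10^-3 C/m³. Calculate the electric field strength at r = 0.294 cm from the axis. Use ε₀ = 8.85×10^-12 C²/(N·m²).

E = 7.33×10^5 V/m

Coaxial Gaussian cylinder, radius r = 0.294 cm, length L (r < R).
Charge inside radius r per length L is ρ·πr²·L, so λ_enc = ρπr² = 1.198×10^-7 C/m.
Gauss's law: E·2πrL = λ_enc L/ε₀.
E = |λ_enc|/(2πε₀r) = (1.198e-7)/(2π·8.85×10^-12·0.00294) = 7.33×10^5 N/C.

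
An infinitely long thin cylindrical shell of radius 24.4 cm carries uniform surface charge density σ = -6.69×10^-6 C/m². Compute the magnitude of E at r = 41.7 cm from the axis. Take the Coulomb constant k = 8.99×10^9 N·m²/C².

By cylindrical symmetry E is radial; use a coaxial Gaussian cylinder of radius 41.7 cm and length L (r > 24.4 cm).
The whole shell is enclosed: λ_enc = σ·2πR = (-6.69×10^-6)·2π·(0.244) = -1.026e-5 C/m.
Applying ∮E·dA = Q_enc/ε₀ with the end caps contributing no flux:
E = 2k|λ_enc|/r = 2(8.99×10^9)(1.026e-5)/(0.417) = 4.42×10^5 N/C.

E = 4.42e5 V/m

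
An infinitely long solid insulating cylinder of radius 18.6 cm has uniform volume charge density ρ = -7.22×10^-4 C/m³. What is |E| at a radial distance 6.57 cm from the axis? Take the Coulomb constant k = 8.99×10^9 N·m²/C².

Take a coaxial cylindrical Gaussian surface of radius r = 6.57 cm and length L (r < R).
Charge inside radius r per length L is ρ·πr²·L, so λ_enc = ρπr² = -9.791×10^-6 C/m.
By Gauss's law (flux through the curved wall only), E·2πrL = λ_enc L/ε₀.
E = 2k|λ_enc|/r = 2(8.99×10^9)(9.791e-6)/(0.0657) = 2.68×10^6 N/C.

2.68×10^6 V/m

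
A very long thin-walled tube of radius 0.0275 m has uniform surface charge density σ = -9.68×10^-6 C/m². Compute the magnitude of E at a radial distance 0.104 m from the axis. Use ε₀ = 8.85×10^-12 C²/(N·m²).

Choose a coaxial cylinder of radius r = 0.104 m (arbitrary length L) as the Gaussian surface (r > 0.0275 m).
The whole shell is enclosed: λ_enc = σ·2πR = (-9.68×10^-6)·2π·(0.0275) = -1.673×10^-6 C/m.
Applying ∮E·dA = Q_enc/ε₀ with the end caps contributing no flux:
E = |λ_enc|/(2πε₀r) = (1.673e-6)/(2π·8.85×10^-12·0.104) = 2.89×10^5 N/C.

|E| ≈ 2.89e5 V/m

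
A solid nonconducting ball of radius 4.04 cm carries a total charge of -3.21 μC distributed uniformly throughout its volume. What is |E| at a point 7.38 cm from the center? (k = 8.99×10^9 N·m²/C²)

E ≈ 5.30×10^6 V/m

Symmetry ⇒ E = E(r) r̂. Gaussian sphere of radius r = 7.38 cm (r > R, so the entire charge is enclosed).
Q_enc = -3.21 μC = -3.21×10^-6 C.
By Gauss's law, ∮E·dA = E·4πr² = Q_enc/ε₀.
E = k|Q_enc|/r² = (8.99×10^9)(3.21×10^-6)/(0.0738)² = 5.30e6 N/C.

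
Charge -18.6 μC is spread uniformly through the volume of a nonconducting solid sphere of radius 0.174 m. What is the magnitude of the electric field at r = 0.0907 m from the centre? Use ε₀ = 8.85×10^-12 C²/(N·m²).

By spherical symmetry E is radial; choose a Gaussian sphere of radius r = 0.0907 m (r < R).
Only the charge within r is enclosed: Q_enc = Q·(r/R)³ = (-18.6 μC)·(0.0907 m/0.174 m)³ = -2.634e-6 C.
Gauss's law: E·4πr² = Q_enc/ε₀.
E = |Q_enc|/(4πε₀r²) = (2.634×10^-6)/(4π·8.85×10^-12·(0.0907)²) = 2.88×10^6 N/C.

2.88e6 N/C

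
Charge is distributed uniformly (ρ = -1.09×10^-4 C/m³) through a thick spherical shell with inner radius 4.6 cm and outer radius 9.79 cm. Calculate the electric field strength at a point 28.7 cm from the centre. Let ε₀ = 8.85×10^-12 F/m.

E ≈ 4.19×10^4 V/m

Symmetry ⇒ E = E(r) r̂. Gaussian sphere of radius r = 28.7 cm (r > 9.79 cm, enclosing the whole shell).
Q_enc = ρ·(4π/3)(b³ − a³) = (-1.09e-4)·(4π/3)·((0.0979)³ − (0.046)³) = -3.84×10^-7 C.
By Gauss's law, ∮E·dA = E·4πr² = Q_enc/ε₀.
E = |Q_enc|/(4πε₀r²) = (3.84e-7)/(4π·8.85×10^-12·(0.287)²) = 4.19×10^4 N/C.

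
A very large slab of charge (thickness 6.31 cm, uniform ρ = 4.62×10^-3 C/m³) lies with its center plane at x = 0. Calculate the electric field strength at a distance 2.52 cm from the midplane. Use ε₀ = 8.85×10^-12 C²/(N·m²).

E = 1.32×10^7 N/C

By symmetry E is perpendicular to the slab. A Gaussian pillbox from −2.52 cm to +2.52 cm (face area A) lies entirely within the slab.
Q_enc = ρ·(2x)·A and flux = 2EA, so 2EA = 2ρxA/ε₀ ⇒ E = |ρ|x/ε₀.
E = (4.62×10^-3)(0.0252)/(8.85×10^-12) = 1.32e7 N/C.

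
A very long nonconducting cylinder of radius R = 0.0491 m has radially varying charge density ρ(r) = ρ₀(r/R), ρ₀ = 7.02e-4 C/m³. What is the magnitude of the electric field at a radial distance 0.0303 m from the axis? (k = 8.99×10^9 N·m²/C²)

Choose a coaxial cylinder of radius r = 0.0303 m (arbitrary length L) as the Gaussian surface (r < R).
Integrating ρ over the cross-section to radius r: λ_enc = (2πρ₀/R) ∫₀^r r'^2 dr' = 2πρ₀ r^3/(3·R) = 8.33e-7 C/m.
By Gauss's law (flux through the curved wall only), E·2πrL = λ_enc L/ε₀.
E = 2k|λ_enc|/r = 2(8.99×10^9)(8.33e-7)/(0.0303) = 4.94×10^5 N/C.

E = 4.94×10^5 N/C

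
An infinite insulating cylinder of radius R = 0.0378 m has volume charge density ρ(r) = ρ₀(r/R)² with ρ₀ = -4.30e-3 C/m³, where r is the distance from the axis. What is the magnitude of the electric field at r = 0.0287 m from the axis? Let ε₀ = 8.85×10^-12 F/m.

Take a coaxial cylindrical Gaussian surface of radius r = 0.0287 m and length L (r < R).
λ_enc = ∫₀^r ρ(r')·2πr' dr' = (2πρ₀/R²)·r^4/4 = -3.207×10^-6 C/m.
Since E is radial and uniform over the curved surface, Φ = E·2πrL = Q_enc/ε₀ = λ_enc L/ε₀.
E = |λ_enc|/(2πε₀r) = (3.207e-6)/(2π·8.85×10^-12·0.0287) = 2.01e6 N/C.

|E| = 2.01×10^6 V/m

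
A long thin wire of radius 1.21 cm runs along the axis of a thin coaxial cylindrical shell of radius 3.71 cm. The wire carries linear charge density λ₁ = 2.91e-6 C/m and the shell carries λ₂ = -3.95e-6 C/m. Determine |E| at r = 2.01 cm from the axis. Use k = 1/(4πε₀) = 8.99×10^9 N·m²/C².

Take a coaxial cylindrical Gaussian surface of radius r = 2.01 cm and length L (between the conductors, 1.21 cm < r < 3.71 cm).
The shell at 3.71 cm lies outside the Gaussian surface, so λ_enc = λ₁ = 2.91×10^-6 C/m.
Gauss's law: E·2πrL = λ_enc L/ε₀.
E = 2k|λ_enc|/r = 2(8.99×10^9)(2.91×10^-6)/(0.0201) = 2.60e6 N/C.

E = 2.60e6 N/C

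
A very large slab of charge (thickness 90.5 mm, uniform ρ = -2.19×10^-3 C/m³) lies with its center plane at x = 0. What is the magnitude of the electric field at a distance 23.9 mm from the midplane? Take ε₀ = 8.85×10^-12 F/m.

|E| ≈ 5.91×10^6 N/C

By symmetry E is perpendicular to the slab. A Gaussian pillbox from −23.9 mm to +23.9 mm (face area A) lies entirely within the slab.
Q_enc = ρ·(2x)·A and flux = 2EA, so 2EA = 2ρxA/ε₀ ⇒ E = |ρ|x/ε₀.
E = (2.19×10^-3)(0.0239)/(8.85×10^-12) = 5.91×10^6 N/C.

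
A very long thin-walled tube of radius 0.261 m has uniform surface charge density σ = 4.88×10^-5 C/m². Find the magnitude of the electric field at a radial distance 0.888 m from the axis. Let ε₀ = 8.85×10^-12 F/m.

Choose a coaxial cylinder of radius r = 0.888 m (arbitrary length L) as the Gaussian surface (r > 0.261 m).
The whole shell is enclosed: λ_enc = σ·2πR = (4.88×10^-5)·2π·(0.261) = 8.003e-5 C/m.
By Gauss's law (flux through the curved wall only), E·2πrL = λ_enc L/ε₀.
E = |λ_enc|/(2πε₀r) = (8.003e-5)/(2π·8.85×10^-12·0.888) = 1.62×10^6 N/C.

E ≈ 1.62e6 N/C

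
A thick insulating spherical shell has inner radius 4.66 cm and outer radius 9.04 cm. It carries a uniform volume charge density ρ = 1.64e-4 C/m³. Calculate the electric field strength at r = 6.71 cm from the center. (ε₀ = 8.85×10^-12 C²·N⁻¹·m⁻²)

Symmetry ⇒ E = E(r) r̂. Gaussian sphere of radius r = 6.71 cm (within the shell material, 4.66 cm < r < 9.04 cm).
Enclosed charge is the volume from a to r: Q_enc = (4π/3)ρ(r³ − a³) = 1.38e-7 C.
Gauss's law: E·4πr² = Q_enc/ε₀.
E = |Q_enc|/(4πε₀r²) = (1.38×10^-7)/(4π·8.85×10^-12·(0.0671)²) = 2.76e5 N/C.

E = 2.76×10^5 N/C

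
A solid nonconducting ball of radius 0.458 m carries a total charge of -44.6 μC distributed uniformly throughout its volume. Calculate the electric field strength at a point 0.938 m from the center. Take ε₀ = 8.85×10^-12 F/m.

By spherical symmetry E is radial; choose a Gaussian sphere of radius r = 0.938 m (r > R, so the entire charge is enclosed).
Q_enc = -44.6 μC = -4.46×10^-5 C.
Applying ∮E·dA = Q_enc/ε₀ with Φ = E(4πr²):
E = |Q_enc|/(4πε₀r²) = (4.46×10^-5)/(4π·8.85×10^-12·(0.938)²) = 4.56×10^5 N/C.

E ≈ 4.56×10^5 N/C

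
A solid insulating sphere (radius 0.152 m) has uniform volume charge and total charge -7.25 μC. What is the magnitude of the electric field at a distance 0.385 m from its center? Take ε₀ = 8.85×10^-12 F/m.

Take a concentric spherical Gaussian surface of radius r = 0.385 m (r > R, so the entire charge is enclosed).
Q_enc = -7.25 μC = -7.25×10^-6 C.
Since E is radial and uniform over the Gaussian sphere, Φ = E·4πr² = Q_enc/ε₀.
E = |Q_enc|/(4πε₀r²) = (7.25e-6)/(4π·8.85×10^-12·(0.385)²) = 4.40×10^5 N/C.

|E| = 4.40×10^5 N/C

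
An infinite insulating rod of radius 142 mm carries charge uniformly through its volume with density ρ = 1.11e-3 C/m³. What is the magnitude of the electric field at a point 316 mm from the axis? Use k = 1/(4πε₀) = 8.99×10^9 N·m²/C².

Coaxial Gaussian cylinder, radius r = 316 mm, length L (r > 142 mm, full cross-section enclosed).
λ_enc = ρ·πR² = (1.11×10^-3)π(0.142)² = 7.032×10^-5 C/m.
By Gauss's law (flux through the curved wall only), E·2πrL = λ_enc L/ε₀.
E = 2k|λ_enc|/r = 2(8.99×10^9)(7.032e-5)/(0.316) = 4.00×10^6 N/C.

|E| = 4.00e6 V/m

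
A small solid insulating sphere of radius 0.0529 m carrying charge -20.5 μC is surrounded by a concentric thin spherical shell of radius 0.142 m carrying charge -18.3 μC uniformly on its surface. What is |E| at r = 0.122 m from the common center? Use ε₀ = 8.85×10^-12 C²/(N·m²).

E = 1.24×10^7 V/m

By spherical symmetry E is radial; choose a Gaussian sphere of radius r = 0.122 m (between the bodies, 0.0529 m < r < 0.142 m).
The shell at 0.142 m lies outside the Gaussian surface, so Q_enc = -20.5 μC = -2.05e-5 C.
By Gauss's law, ∮E·dA = E·4πr² = Q_enc/ε₀.
E = |Q_enc|/(4πε₀r²) = (2.05×10^-5)/(4π·8.85×10^-12·(0.122)²) = 1.24e7 N/C.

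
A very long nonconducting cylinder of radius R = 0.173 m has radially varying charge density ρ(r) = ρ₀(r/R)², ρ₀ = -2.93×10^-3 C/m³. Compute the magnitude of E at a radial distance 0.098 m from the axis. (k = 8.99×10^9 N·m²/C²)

|E| ≈ 2.60e6 N/C

Choose a coaxial cylinder of radius r = 0.098 m (arbitrary length L) as the Gaussian surface (r < R).
λ_enc = ∫₀^r ρ(r')·2πr' dr' = (2πρ₀/R²)·r^4/4 = -1.418×10^-5 C/m.
Gauss's law: E·2πrL = λ_enc L/ε₀.
E = 2k|λ_enc|/r = 2(8.99×10^9)(1.418×10^-5)/(0.098) = 2.60×10^6 N/C.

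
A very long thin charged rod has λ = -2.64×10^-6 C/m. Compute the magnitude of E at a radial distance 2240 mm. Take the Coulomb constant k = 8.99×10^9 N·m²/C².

Choose a coaxial cylinder of radius r = 2240 mm (arbitrary length L) as the Gaussian surface.
Q_enc = λL, so λ_enc = -2.64×10^-6 C/m.
Since E is radial and uniform over the curved surface, Φ = E·2πrL = Q_enc/ε₀ = λ_enc L/ε₀.
E = 2k|λ_enc|/r = 2(8.99×10^9)(2.64e-6)/(2.24) = 2.12×10^4 N/C.

2.12×10^4 N/C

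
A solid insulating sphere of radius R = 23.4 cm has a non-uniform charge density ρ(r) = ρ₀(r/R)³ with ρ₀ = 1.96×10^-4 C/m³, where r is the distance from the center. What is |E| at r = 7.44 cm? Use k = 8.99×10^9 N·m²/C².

Take a concentric spherical Gaussian surface of radius r = 7.44 cm (r < R).
Integrate the density: Q_enc = 4π ∫₀^r ρ₀(r'/R)^3 r'² dr' = 4πρ₀ r^6/(6·R³) = 5.434×10^-9 C.
Applying ∮E·dA = Q_enc/ε₀ with Φ = E(4πr²):
E = k|Q_enc|/r² = (8.99×10^9)(5.434×10^-9)/(0.0744)² = 8.83×10^3 N/C.

E ≈ 8.83×10^3 N/C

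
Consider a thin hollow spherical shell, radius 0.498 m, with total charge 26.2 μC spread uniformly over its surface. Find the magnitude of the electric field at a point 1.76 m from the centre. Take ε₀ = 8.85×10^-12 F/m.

7.61×10^4 V/m

Use a concentric Gaussian sphere at r = 1.76 m (r > 0.498 m).
The entire shell is enclosed: Q_enc = 2.62e-5 C.
Applying ∮E·dA = Q_enc/ε₀ with Φ = E(4πr²):
E = |Q_enc|/(4πε₀r²) = (2.62×10^-5)/(4π·8.85×10^-12·(1.76)²) = 7.61×10^4 N/C.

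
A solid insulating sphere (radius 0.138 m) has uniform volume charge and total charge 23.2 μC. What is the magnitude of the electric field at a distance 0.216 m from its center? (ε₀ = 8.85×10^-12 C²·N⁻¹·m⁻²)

Take a concentric spherical Gaussian surface of radius r = 0.216 m (r > R, so the entire charge is enclosed).
Q_enc = 23.2 μC = 2.32×10^-5 C.
By Gauss's law, ∮E·dA = E·4πr² = Q_enc/ε₀.
E = |Q_enc|/(4πε₀r²) = (2.32e-5)/(4π·8.85×10^-12·(0.216)²) = 4.47×10^6 N/C.

E ≈ 4.47×10^6 N/C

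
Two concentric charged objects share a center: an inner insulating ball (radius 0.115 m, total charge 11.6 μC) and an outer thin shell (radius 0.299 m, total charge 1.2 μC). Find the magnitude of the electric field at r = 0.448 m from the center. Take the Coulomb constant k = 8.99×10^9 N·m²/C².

5.73e5 N/C

Symmetry ⇒ E = E(r) r̂. Gaussian sphere of radius r = 0.448 m (r > 0.299 m, enclosing both).
Q_enc = (11.6 μC) + (1.2 μC) = 1.28×10^-5 C.
By Gauss's law, ∮E·dA = E·4πr² = Q_enc/ε₀.
E = k|Q_enc|/r² = (8.99×10^9)(1.28×10^-5)/(0.448)² = 5.73×10^5 N/C.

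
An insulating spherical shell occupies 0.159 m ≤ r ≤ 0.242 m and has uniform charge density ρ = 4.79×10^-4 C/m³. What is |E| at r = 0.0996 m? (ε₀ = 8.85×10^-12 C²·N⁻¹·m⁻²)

Symmetry ⇒ E = E(r) r̂. Gaussian sphere of radius r = 0.0996 m (r < 0.159 m, inside the empty cavity).
Q_enc = 0 (all charge lies at larger r); Gauss's law gives E = 0.

E = 0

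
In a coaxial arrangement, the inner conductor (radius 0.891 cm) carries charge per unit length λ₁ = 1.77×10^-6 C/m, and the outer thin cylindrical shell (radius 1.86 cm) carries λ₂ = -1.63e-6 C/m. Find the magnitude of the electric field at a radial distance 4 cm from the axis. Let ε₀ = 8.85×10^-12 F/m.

Take a coaxial cylindrical Gaussian surface of radius r = 4 cm and length L (r > 1.86 cm, enclosing both).
λ_enc = λ₁ + λ₂ = (1.77×10^-6) + (-1.63e-6) = 1.40×10^-7 C/m.
Since E is radial and uniform over the curved surface, Φ = E·2πrL = Q_enc/ε₀ = λ_enc L/ε₀.
E = |λ_enc|/(2πε₀r) = (1.40e-7)/(2π·8.85×10^-12·0.04) = 6.29×10^4 N/C.

E ≈ 6.29×10^4 N/C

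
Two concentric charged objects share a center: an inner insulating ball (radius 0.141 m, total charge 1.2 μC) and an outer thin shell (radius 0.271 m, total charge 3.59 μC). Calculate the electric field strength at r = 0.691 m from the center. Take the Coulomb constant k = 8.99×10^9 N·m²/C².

E = 9.02×10^4 N/C

By spherical symmetry E is radial; choose a Gaussian sphere of radius r = 0.691 m (r > 0.271 m, enclosing both).
Q_enc = (1.2 μC) + (3.59 μC) = 4.79e-6 C.
Applying ∮E·dA = Q_enc/ε₀ with Φ = E(4πr²):
E = k|Q_enc|/r² = (8.99×10^9)(4.79×10^-6)/(0.691)² = 9.02e4 N/C.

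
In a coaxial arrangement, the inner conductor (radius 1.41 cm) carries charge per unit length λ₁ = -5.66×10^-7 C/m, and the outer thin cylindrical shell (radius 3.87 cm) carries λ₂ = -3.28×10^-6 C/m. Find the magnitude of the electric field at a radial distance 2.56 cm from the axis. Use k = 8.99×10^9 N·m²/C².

3.98e5 N/C

By cylindrical symmetry E is radial; use a coaxial Gaussian cylinder of radius 2.56 cm and length L (between the conductors, 1.41 cm < r < 3.87 cm).
Only the inner wire is enclosed; the outer shell contributes nothing inside itself. λ_enc = λ₁ = -5.66×10^-7 C/m.
Since E is radial and uniform over the curved surface, Φ = E·2πrL = Q_enc/ε₀ = λ_enc L/ε₀.
E = 2k|λ_enc|/r = 2(8.99×10^9)(5.66×10^-7)/(0.0256) = 3.98×10^5 N/C.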